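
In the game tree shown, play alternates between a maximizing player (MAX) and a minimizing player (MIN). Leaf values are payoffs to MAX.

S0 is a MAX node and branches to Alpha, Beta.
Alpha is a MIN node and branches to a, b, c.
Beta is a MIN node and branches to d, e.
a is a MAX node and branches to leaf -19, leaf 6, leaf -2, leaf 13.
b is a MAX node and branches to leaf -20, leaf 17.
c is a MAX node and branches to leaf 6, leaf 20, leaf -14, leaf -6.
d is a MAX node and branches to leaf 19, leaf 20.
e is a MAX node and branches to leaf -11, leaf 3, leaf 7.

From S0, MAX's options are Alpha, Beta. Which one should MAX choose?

a (MAX): max(-19, 6, -2, 13) = 13
b (MAX): max(-20, 17) = 17
c (MAX): max(6, 20, -14, -6) = 20
Alpha (MIN): min(13, 17, 20) = 13
d (MAX): max(19, 20) = 20
e (MAX): max(-11, 3, 7) = 7
Beta (MIN): min(20, 7) = 7
S0 (MAX): max(13, 7) = 13
MAX at S0 wants the highest of {Alpha=13, Beta=7}, so chooses Alpha.

Alpha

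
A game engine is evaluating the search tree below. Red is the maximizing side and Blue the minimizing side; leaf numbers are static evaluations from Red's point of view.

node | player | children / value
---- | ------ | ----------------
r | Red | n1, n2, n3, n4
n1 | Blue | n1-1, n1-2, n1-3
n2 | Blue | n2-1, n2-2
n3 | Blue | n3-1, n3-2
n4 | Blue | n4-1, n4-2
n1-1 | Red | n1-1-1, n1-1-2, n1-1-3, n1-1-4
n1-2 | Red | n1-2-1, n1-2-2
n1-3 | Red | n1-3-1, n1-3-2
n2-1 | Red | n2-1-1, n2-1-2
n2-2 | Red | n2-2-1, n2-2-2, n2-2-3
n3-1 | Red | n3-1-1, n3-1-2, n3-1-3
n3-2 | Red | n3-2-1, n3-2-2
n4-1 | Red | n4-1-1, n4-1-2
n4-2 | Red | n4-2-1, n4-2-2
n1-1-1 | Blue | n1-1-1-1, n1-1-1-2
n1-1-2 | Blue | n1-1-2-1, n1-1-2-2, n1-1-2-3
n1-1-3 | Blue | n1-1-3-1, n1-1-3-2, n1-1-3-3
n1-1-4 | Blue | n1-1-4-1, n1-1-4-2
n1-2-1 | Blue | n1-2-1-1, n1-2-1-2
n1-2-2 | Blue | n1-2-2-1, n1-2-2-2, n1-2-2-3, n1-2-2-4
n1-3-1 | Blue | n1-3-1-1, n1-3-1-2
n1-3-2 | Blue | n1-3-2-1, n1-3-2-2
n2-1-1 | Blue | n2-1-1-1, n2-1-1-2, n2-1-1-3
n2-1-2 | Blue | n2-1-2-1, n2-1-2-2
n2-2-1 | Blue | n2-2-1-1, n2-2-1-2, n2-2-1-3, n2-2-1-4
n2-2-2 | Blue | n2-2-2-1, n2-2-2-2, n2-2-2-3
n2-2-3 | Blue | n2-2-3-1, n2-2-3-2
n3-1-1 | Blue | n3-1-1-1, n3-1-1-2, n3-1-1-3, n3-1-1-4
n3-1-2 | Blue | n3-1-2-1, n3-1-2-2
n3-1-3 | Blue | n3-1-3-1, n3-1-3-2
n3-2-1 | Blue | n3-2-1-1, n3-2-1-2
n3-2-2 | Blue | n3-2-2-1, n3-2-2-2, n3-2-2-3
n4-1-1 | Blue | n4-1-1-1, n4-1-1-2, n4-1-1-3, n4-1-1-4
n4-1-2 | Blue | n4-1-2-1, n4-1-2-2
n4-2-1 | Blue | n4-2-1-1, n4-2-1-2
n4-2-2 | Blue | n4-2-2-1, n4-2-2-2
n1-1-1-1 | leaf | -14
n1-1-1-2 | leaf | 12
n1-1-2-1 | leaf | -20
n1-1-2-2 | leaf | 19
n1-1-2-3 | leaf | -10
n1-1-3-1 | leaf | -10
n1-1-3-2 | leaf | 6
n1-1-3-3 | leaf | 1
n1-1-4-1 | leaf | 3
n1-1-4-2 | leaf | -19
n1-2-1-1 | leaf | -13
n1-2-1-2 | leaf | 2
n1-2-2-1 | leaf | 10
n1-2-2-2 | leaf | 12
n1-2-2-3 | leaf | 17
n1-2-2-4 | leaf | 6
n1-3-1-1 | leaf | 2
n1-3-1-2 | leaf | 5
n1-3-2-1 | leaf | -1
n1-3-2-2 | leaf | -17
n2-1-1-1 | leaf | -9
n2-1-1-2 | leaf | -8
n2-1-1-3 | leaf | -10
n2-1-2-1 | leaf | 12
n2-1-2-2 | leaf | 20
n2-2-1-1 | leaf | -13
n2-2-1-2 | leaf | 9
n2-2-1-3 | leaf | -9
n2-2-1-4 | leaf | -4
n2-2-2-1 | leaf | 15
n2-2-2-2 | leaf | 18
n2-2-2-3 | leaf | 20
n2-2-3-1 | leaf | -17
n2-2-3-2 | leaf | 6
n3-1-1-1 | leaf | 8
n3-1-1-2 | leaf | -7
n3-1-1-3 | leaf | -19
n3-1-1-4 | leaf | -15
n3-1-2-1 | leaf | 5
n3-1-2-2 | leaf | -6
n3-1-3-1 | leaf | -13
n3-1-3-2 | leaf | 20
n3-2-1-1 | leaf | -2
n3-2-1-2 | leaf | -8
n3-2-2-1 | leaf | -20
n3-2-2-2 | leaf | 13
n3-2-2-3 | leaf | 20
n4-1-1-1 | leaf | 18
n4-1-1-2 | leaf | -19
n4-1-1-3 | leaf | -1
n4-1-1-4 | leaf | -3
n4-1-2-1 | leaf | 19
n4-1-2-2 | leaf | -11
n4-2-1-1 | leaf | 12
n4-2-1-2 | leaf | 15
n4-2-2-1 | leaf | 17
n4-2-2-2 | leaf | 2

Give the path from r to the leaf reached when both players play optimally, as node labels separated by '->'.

n1-1-1 (Blue): min(-14, 12) = -14
n1-1-2 (Blue): min(-20, 19, -10) = -20
n1-1-3 (Blue): min(-10, 6, 1) = -10
n1-1-4 (Blue): min(3, -19) = -19
n1-1 (Red): max(-14, -20, -10, -19) = -10
n1-2-1 (Blue): min(-13, 2) = -13
n1-2-2 (Blue): min(10, 12, 17, 6) = 6
n1-2 (Red): max(-13, 6) = 6
n1-3-1 (Blue): min(2, 5) = 2
n1-3-2 (Blue): min(-1, -17) = -17
n1-3 (Red): max(2, -17) = 2
n1 (Blue): min(-10, 6, 2) = -10
n2-1-1 (Blue): min(-9, -8, -10) = -10
n2-1-2 (Blue): min(12, 20) = 12
n2-1 (Red): max(-10, 12) = 12
n2-2-1 (Blue): min(-13, 9, -9, -4) = -13
n2-2-2 (Blue): min(15, 18, 20) = 15
n2-2-3 (Blue): min(-17, 6) = -17
n2-2 (Red): max(-13, 15, -17) = 15
n2 (Blue): min(12, 15) = 12
n3-1-1 (Blue): min(8, -7, -19, -15) = -19
n3-1-2 (Blue): min(5, -6) = -6
n3-1-3 (Blue): min(-13, 20) = -13
n3-1 (Red): max(-19, -6, -13) = -6
n3-2-1 (Blue): min(-2, -8) = -8
n3-2-2 (Blue): min(-20, 13, 20) = -20
n3-2 (Red): max(-8, -20) = -8
n3 (Blue): min(-6, -8) = -8
n4-1-1 (Blue): min(18, -19, -1, -3) = -19
n4-1-2 (Blue): min(19, -11) = -11
n4-1 (Red): max(-19, -11) = -11
n4-2-1 (Blue): min(12, 15) = 12
n4-2-2 (Blue): min(17, 2) = 2
n4-2 (Red): max(12, 2) = 12
n4 (Blue): min(-11, 12) = -11
r (Red): max(-10, 12, -8, -11) = 12
At r, Red picks n2 (highest: 12).
At n2, Blue picks n2-1 (lowest: 12).
At n2-1, Red picks n2-1-2 (highest: 12).
At n2-1-2, Blue picks n2-1-2-1 (lowest: 12).
Terminal value 12.

r -> n2 -> n2-1 -> n2-1-2 -> n2-1-2-1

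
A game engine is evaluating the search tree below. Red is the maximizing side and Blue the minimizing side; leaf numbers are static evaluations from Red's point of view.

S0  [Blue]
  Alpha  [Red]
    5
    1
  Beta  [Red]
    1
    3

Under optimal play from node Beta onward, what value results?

3

Beta (Red): max(1, 3) = 3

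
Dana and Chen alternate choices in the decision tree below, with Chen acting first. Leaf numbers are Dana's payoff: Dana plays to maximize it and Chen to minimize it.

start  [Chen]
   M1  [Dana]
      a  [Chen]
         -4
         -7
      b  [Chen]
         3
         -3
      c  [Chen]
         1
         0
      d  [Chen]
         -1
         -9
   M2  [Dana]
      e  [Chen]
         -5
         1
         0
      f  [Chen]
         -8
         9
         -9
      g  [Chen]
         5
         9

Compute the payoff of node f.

-9

f (Chen): min(-8, 9, -9) = -9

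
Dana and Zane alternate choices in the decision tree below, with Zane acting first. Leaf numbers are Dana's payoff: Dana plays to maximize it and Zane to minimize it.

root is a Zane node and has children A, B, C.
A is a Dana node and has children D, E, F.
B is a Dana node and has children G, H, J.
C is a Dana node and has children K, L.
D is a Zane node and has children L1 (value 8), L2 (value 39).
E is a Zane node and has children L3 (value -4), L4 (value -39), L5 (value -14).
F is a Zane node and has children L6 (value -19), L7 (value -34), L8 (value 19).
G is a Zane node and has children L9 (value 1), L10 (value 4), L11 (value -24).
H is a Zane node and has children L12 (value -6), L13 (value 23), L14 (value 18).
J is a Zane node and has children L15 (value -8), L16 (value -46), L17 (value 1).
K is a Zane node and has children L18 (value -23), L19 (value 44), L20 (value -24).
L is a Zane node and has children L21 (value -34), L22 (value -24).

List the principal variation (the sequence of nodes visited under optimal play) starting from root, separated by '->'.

root -> C -> K -> L20

D (Zane): min(8, 39) = 8
E (Zane): min(-4, -39, -14) = -39
F (Zane): min(-19, -34, 19) = -34
A (Dana): max(8, -39, -34) = 8
G (Zane): min(1, 4, -24) = -24
H (Zane): min(-6, 23, 18) = -6
J (Zane): min(-8, -46, 1) = -46
B (Dana): max(-24, -6, -46) = -6
K (Zane): min(-23, 44, -24) = -24
L (Zane): min(-34, -24) = -34
C (Dana): max(-24, -34) = -24
root (Zane): min(8, -6, -24) = -24
At root, Zane picks C (lowest: -24).
At C, Dana picks K (highest: -24).
At K, Zane picks L20 (lowest: -24).
Terminal value -24.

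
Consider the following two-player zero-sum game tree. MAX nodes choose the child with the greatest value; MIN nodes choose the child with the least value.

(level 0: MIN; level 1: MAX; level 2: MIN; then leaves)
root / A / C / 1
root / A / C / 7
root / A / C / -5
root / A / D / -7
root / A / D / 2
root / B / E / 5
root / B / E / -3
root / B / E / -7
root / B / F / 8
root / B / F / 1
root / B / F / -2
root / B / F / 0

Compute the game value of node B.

-2

E (MIN): min(5, -3, -7) = -7
F (MIN): min(8, 1, -2, 0) = -2
B (MAX): max(-7, -2) = -2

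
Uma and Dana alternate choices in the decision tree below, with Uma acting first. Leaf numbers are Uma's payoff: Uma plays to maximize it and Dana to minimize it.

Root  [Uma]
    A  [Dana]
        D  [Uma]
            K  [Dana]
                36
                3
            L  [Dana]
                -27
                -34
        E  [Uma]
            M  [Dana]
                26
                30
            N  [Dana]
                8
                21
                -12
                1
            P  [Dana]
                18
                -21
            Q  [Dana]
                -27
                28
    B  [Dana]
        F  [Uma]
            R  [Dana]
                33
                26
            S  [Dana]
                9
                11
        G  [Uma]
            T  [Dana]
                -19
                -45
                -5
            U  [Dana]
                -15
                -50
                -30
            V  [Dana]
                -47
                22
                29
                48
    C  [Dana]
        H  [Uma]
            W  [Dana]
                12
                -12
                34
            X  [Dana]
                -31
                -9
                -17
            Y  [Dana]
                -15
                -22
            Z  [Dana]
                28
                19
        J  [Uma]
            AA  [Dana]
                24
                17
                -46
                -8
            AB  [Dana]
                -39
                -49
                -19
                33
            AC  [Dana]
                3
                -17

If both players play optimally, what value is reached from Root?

3

K (Dana): min(36, 3) = 3
L (Dana): min(-27, -34) = -34
D (Uma): max(3, -34) = 3
M (Dana): min(26, 30) = 26
N (Dana): min(8, 21, -12, 1) = -12
P (Dana): min(18, -21) = -21
Q (Dana): min(-27, 28) = -27
E (Uma): max(26, -12, -21, -27) = 26
A (Dana): min(3, 26) = 3
R (Dana): min(33, 26) = 26
S (Dana): min(9, 11) = 9
F (Uma): max(26, 9) = 26
T (Dana): min(-19, -45, -5) = -45
U (Dana): min(-15, -50, -30) = -50
V (Dana): min(-47, 22, 29, 48) = -47
G (Uma): max(-45, -50, -47) = -45
B (Dana): min(26, -45) = -45
W (Dana): min(12, -12, 34) = -12
X (Dana): min(-31, -9, -17) = -31
Y (Dana): min(-15, -22) = -22
Z (Dana): min(28, 19) = 19
H (Uma): max(-12, -31, -22, 19) = 19
AA (Dana): min(24, 17, -46, -8) = -46
AB (Dana): min(-39, -49, -19, 33) = -49
AC (Dana): min(3, -17) = -17
J (Uma): max(-46, -49, -17) = -17
C (Dana): min(19, -17) = -17
Root (Uma): max(3, -45, -17) = 3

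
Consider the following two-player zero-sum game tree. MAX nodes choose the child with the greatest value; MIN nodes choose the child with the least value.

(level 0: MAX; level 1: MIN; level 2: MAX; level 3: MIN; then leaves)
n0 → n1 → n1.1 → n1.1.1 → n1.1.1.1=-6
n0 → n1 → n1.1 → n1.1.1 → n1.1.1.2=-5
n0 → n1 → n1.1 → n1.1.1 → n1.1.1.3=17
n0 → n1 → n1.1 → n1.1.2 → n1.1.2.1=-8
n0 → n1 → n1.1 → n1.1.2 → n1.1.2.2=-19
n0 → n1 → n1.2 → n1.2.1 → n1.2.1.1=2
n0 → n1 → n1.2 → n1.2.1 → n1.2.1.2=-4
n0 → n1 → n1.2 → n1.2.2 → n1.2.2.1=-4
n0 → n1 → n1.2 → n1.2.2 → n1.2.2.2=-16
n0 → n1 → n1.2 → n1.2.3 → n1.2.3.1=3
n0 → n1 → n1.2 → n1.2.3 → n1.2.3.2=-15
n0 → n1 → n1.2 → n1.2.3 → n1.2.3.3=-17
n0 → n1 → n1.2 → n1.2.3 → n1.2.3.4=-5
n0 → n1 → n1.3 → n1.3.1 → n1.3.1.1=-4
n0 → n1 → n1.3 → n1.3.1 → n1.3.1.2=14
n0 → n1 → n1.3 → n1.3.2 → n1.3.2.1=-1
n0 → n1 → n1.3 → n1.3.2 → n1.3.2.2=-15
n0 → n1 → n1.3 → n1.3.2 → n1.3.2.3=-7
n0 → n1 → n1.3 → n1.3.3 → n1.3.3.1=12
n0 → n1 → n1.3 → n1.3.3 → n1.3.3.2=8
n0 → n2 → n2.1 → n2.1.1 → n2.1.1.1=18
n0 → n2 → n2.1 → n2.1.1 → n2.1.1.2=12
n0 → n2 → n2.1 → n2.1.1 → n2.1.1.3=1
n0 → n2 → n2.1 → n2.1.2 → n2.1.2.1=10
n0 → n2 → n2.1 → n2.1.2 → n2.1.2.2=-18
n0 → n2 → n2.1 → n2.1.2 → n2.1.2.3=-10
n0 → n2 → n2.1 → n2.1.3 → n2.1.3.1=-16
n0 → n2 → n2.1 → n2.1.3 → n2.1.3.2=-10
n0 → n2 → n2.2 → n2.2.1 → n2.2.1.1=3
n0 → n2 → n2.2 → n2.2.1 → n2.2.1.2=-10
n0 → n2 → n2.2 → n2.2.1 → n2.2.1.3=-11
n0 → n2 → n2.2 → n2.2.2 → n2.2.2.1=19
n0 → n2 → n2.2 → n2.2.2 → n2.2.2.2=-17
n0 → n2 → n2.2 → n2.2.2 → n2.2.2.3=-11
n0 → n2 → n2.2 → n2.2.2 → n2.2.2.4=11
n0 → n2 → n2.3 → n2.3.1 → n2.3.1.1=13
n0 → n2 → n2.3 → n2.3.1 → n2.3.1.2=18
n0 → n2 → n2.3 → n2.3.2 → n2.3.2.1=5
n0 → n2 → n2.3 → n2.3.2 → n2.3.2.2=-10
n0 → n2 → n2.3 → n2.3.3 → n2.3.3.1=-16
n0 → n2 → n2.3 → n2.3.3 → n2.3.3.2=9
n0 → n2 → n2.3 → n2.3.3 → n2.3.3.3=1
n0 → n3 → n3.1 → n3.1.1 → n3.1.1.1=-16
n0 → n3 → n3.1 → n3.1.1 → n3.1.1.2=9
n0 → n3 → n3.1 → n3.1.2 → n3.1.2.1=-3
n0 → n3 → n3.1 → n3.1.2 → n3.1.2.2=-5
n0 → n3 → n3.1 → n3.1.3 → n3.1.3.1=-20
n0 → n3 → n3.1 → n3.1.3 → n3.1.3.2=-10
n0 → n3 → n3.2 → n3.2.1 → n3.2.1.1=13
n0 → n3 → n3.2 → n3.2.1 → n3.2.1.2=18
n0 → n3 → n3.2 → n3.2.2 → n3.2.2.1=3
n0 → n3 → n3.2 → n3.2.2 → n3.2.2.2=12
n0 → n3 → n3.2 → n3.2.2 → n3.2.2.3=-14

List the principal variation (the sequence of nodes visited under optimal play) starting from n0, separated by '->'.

n1.1.1 (MIN): min(-6, -5, 17) = -6
n1.1.2 (MIN): min(-8, -19) = -19
n1.1 (MAX): max(-6, -19) = -6
n1.2.1 (MIN): min(2, -4) = -4
n1.2.2 (MIN): min(-4, -16) = -16
n1.2.3 (MIN): min(3, -15, -17, -5) = -17
n1.2 (MAX): max(-4, -16, -17) = -4
n1.3.1 (MIN): min(-4, 14) = -4
n1.3.2 (MIN): min(-1, -15, -7) = -15
n1.3.3 (MIN): min(12, 8) = 8
n1.3 (MAX): max(-4, -15, 8) = 8
n1 (MIN): min(-6, -4, 8) = -6
n2.1.1 (MIN): min(18, 12, 1) = 1
n2.1.2 (MIN): min(10, -18, -10) = -18
n2.1.3 (MIN): min(-16, -10) = -16
n2.1 (MAX): max(1, -18, -16) = 1
n2.2.1 (MIN): min(3, -10, -11) = -11
n2.2.2 (MIN): min(19, -17, -11, 11) = -17
n2.2 (MAX): max(-11, -17) = -11
n2.3.1 (MIN): min(13, 18) = 13
n2.3.2 (MIN): min(5, -10) = -10
n2.3.3 (MIN): min(-16, 9, 1) = -16
n2.3 (MAX): max(13, -10, -16) = 13
n2 (MIN): min(1, -11, 13) = -11
n3.1.1 (MIN): min(-16, 9) = -16
n3.1.2 (MIN): min(-3, -5) = -5
n3.1.3 (MIN): min(-20, -10) = -20
n3.1 (MAX): max(-16, -5, -20) = -5
n3.2.1 (MIN): min(13, 18) = 13
n3.2.2 (MIN): min(3, 12, -14) = -14
n3.2 (MAX): max(13, -14) = 13
n3 (MIN): min(-5, 13) = -5
n0 (MAX): max(-6, -11, -5) = -5
At n0, MAX picks n3 (highest: -5).
At n3, MIN picks n3.1 (lowest: -5).
At n3.1, MAX picks n3.1.2 (highest: -5).
At n3.1.2, MIN picks n3.1.2.2 (lowest: -5).
Terminal value -5.

n0 -> n3 -> n3.1 -> n3.1.2 -> n3.1.2.2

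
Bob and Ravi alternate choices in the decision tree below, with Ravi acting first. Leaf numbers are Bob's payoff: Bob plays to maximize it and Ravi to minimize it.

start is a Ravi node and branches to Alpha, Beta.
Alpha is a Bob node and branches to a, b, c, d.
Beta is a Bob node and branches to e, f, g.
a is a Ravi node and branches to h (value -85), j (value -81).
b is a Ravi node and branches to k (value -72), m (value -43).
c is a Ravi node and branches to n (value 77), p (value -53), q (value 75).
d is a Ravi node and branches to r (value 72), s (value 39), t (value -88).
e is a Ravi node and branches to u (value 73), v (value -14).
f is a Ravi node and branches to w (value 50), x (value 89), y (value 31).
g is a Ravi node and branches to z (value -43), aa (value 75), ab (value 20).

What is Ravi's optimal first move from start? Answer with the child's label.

Alpha

a (Ravi): min(-85, -81) = -85
b (Ravi): min(-72, -43) = -72
c (Ravi): min(77, -53, 75) = -53
d (Ravi): min(72, 39, -88) = -88
Alpha (Bob): max(-85, -72, -53, -88) = -53
e (Ravi): min(73, -14) = -14
f (Ravi): min(50, 89, 31) = 31
g (Ravi): min(-43, 75, 20) = -43
Beta (Bob): max(-14, 31, -43) = 31
start (Ravi): min(-53, 31) = -53
Ravi at start wants the lowest of {Alpha=-53, Beta=31}, so chooses Alpha.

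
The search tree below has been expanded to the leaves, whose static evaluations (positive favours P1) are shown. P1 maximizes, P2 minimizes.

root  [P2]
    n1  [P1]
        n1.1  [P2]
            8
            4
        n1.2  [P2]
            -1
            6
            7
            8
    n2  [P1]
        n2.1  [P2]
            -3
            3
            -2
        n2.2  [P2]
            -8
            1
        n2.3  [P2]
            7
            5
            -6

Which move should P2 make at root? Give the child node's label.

n2

n1.1 (P2): min(8, 4) = 4
n1.2 (P2): min(-1, 6, 7, 8) = -1
n1 (P1): max(4, -1) = 4
n2.1 (P2): min(-3, 3, -2) = -3
n2.2 (P2): min(-8, 1) = -8
n2.3 (P2): min(7, 5, -6) = -6
n2 (P1): max(-3, -8, -6) = -3
root (P2): min(4, -3) = -3
P2 at root wants the lowest of {n1=4, n2=-3}, so chooses n2.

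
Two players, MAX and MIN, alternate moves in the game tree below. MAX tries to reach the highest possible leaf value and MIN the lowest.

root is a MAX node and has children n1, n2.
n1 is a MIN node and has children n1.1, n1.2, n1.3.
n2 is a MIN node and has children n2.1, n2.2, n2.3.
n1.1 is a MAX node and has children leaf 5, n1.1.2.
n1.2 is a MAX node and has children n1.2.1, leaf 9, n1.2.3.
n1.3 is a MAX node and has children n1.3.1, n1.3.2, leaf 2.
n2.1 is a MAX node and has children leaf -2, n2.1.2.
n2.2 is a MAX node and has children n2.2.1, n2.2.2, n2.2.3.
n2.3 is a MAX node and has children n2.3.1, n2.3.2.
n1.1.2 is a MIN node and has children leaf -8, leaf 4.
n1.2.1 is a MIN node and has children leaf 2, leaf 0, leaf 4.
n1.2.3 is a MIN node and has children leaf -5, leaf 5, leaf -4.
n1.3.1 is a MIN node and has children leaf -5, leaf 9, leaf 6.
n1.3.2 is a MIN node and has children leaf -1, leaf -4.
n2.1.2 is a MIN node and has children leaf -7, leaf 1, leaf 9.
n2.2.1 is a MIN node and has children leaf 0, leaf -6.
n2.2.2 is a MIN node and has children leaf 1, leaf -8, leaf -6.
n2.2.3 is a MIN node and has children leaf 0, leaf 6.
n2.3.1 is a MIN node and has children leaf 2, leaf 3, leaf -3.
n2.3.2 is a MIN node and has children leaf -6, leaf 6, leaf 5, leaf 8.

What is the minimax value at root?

2

n1.1.2 (MIN): min(-8, 4) = -8
n1.1 (MAX): max(5, -8) = 5
n1.2.1 (MIN): min(2, 0, 4) = 0
n1.2.3 (MIN): min(-5, 5, -4) = -5
n1.2 (MAX): max(0, 9, -5) = 9
n1.3.1 (MIN): min(-5, 9, 6) = -5
n1.3.2 (MIN): min(-1, -4) = -4
n1.3 (MAX): max(-5, -4, 2) = 2
n1 (MIN): min(5, 9, 2) = 2
n2.1.2 (MIN): min(-7, 1, 9) = -7
n2.1 (MAX): max(-2, -7) = -2
n2.2.1 (MIN): min(0, -6) = -6
n2.2.2 (MIN): min(1, -8, -6) = -8
n2.2.3 (MIN): min(0, 6) = 0
n2.2 (MAX): max(-6, -8, 0) = 0
n2.3.1 (MIN): min(2, 3, -3) = -3
n2.3.2 (MIN): min(-6, 6, 5, 8) = -6
n2.3 (MAX): max(-3, -6) = -3
n2 (MIN): min(-2, 0, -3) = -3
root (MAX): max(2, -3) = 2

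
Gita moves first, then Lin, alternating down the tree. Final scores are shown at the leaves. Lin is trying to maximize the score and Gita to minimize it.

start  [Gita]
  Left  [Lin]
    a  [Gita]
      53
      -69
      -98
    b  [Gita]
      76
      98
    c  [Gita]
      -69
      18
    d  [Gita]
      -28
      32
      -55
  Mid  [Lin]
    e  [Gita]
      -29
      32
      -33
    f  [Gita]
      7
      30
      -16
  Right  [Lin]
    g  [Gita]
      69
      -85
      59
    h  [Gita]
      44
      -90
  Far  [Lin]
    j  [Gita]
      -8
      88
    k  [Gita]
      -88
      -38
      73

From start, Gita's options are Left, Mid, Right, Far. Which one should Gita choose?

Right

a (Gita): min(53, -69, -98) = -98
b (Gita): min(76, 98) = 76
c (Gita): min(-69, 18) = -69
d (Gita): min(-28, 32, -55) = -55
Left (Lin): max(-98, 76, -69, -55) = 76
e (Gita): min(-29, 32, -33) = -33
f (Gita): min(7, 30, -16) = -16
Mid (Lin): max(-33, -16) = -16
g (Gita): min(69, -85, 59) = -85
h (Gita): min(44, -90) = -90
Right (Lin): max(-85, -90) = -85
j (Gita): min(-8, 88) = -8
k (Gita): min(-88, -38, 73) = -88
Far (Lin): max(-8, -88) = -8
start (Gita): min(76, -16, -85, -8) = -85
Gita at start wants the lowest of {Left=76, Mid=-16, Right=-85, Far=-8}, so chooses Right.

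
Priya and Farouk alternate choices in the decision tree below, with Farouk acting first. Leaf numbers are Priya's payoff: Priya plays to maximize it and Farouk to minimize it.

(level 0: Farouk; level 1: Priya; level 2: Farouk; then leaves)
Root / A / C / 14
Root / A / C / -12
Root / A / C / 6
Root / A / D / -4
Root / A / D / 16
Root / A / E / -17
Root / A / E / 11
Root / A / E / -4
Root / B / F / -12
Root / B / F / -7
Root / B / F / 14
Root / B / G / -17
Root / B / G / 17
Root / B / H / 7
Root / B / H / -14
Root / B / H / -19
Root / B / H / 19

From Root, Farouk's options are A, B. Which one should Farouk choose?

B

C (Farouk): min(14, -12, 6) = -12
D (Farouk): min(-4, 16) = -4
E (Farouk): min(-17, 11, -4) = -17
A (Priya): max(-12, -4, -17) = -4
F (Farouk): min(-12, -7, 14) = -12
G (Farouk): min(-17, 17) = -17
H (Farouk): min(7, -14, -19, 19) = -19
B (Priya): max(-12, -17, -19) = -12
Root (Farouk): min(-4, -12) = -12
Farouk at Root wants the lowest of {A=-4, B=-12}, so chooses B.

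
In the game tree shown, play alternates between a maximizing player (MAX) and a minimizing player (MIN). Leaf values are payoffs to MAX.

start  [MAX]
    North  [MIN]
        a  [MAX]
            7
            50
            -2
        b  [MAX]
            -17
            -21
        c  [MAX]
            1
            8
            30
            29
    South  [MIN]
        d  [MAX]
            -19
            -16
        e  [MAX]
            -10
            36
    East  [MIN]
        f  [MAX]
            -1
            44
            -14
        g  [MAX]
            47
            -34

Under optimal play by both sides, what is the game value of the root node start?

a (MAX): max(7, 50, -2) = 50
b (MAX): max(-17, -21) = -17
c (MAX): max(1, 8, 30, 29) = 30
North (MIN): min(50, -17, 30) = -17
d (MAX): max(-19, -16) = -16
e (MAX): max(-10, 36) = 36
South (MIN): min(-16, 36) = -16
f (MAX): max(-1, 44, -14) = 44
g (MAX): max(47, -34) = 47
East (MIN): min(44, 47) = 44
start (MAX): max(-17, -16, 44) = 44

44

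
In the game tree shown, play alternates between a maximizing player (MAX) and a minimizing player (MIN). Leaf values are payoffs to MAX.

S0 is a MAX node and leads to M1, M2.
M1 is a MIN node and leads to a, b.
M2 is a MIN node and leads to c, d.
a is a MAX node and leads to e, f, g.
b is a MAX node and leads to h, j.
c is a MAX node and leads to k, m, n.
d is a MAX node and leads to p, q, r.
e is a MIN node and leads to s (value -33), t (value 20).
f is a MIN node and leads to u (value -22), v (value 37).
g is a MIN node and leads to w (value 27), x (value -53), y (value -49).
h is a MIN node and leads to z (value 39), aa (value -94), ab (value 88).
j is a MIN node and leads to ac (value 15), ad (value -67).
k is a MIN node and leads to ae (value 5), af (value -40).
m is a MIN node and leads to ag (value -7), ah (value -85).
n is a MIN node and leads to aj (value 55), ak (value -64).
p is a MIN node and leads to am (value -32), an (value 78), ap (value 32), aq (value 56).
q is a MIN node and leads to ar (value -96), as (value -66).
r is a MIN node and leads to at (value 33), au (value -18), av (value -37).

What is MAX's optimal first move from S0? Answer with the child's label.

e (MIN): min(-33, 20) = -33
f (MIN): min(-22, 37) = -22
g (MIN): min(27, -53, -49) = -53
a (MAX): max(-33, -22, -53) = -22
h (MIN): min(39, -94, 88) = -94
j (MIN): min(15, -67) = -67
b (MAX): max(-94, -67) = -67
M1 (MIN): min(-22, -67) = -67
k (MIN): min(5, -40) = -40
m (MIN): min(-7, -85) = -85
n (MIN): min(55, -64) = -64
c (MAX): max(-40, -85, -64) = -40
p (MIN): min(-32, 78, 32, 56) = -32
q (MIN): min(-96, -66) = -96
r (MIN): min(33, -18, -37) = -37
d (MAX): max(-32, -96, -37) = -32
M2 (MIN): min(-40, -32) = -40
S0 (MAX): max(-67, -40) = -40
MAX at S0 wants the highest of {M1=-67, M2=-40}, so chooses M2.

M2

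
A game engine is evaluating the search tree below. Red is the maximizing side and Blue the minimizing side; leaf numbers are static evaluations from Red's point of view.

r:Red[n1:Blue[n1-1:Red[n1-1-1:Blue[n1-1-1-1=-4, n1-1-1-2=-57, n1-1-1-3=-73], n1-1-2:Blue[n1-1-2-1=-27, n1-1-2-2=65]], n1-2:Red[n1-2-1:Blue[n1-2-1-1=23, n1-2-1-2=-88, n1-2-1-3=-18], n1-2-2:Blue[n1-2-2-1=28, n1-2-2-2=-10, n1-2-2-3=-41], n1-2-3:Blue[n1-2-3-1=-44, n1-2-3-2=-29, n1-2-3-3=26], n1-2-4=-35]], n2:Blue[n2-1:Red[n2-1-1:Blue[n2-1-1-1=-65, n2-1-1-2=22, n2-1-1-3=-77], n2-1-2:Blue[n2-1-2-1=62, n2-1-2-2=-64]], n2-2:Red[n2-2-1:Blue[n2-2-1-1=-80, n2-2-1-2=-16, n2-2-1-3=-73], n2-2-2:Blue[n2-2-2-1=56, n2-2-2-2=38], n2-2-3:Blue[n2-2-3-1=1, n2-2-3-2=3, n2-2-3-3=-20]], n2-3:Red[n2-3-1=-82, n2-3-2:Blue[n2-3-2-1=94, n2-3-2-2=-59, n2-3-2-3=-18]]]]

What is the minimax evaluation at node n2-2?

n2-2-1 (Blue): min(-80, -16, -73) = -80
n2-2-2 (Blue): min(56, 38) = 38
n2-2-3 (Blue): min(1, 3, -20) = -20
n2-2 (Red): max(-80, 38, -20) = 38

38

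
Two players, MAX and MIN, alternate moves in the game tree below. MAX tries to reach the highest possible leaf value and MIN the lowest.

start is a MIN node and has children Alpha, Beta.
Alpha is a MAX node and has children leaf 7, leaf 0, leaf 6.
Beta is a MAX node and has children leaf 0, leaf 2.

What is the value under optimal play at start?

Alpha (MAX): max(7, 0, 6) = 7
Beta (MAX): max(0, 2) = 2
start (MIN): min(7, 2) = 2

2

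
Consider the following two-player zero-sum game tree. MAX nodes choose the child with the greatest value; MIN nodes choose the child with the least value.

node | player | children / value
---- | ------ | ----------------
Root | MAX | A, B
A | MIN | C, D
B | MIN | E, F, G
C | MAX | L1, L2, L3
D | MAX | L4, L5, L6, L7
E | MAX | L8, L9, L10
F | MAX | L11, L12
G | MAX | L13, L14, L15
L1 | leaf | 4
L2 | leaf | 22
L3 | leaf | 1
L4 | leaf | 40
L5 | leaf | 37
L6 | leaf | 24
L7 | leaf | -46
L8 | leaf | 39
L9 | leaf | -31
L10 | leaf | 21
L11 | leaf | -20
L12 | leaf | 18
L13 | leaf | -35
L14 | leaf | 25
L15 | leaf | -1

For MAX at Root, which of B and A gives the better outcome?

A

E (MAX): max(39, -31, 21) = 39
F (MAX): max(-20, 18) = 18
G (MAX): max(-35, 25, -1) = 25
B (MIN): min(39, 18, 25) = 18
C (MAX): max(4, 22, 1) = 22
D (MAX): max(40, 37, 24, -46) = 40
A (MIN): min(22, 40) = 22
MAX prefers the higher value; B=18, A=22. A is better since 22 > 18.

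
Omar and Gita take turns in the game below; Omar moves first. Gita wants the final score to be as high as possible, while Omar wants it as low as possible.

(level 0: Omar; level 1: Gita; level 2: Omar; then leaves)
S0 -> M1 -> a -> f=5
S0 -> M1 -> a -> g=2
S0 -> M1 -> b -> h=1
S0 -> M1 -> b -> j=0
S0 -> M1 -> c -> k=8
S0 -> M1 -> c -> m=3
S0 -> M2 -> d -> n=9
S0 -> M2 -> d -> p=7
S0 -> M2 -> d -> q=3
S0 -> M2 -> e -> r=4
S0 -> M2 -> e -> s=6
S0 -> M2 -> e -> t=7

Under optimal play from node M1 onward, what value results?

a (Omar): min(5, 2) = 2
b (Omar): min(1, 0) = 0
c (Omar): min(8, 3) = 3
M1 (Gita): max(2, 0, 3) = 3

3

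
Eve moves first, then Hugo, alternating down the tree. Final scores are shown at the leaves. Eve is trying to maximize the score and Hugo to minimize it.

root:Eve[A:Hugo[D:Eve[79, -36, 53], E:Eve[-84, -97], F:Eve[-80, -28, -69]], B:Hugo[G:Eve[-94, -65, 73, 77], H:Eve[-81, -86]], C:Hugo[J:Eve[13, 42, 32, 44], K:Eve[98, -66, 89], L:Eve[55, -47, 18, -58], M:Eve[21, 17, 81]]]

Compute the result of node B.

G (Eve): max(-94, -65, 73, 77) = 77
H (Eve): max(-81, -86) = -81
B (Hugo): min(77, -81) = -81

-81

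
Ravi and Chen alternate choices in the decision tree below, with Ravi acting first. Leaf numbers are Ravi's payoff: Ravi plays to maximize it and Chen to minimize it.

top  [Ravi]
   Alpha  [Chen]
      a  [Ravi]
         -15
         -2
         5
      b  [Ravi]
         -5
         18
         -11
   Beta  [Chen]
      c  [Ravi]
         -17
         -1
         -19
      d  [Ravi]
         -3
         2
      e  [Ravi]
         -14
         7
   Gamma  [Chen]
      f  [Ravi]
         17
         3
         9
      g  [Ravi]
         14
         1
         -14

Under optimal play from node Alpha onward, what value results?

5

a (Ravi): max(-15, -2, 5) = 5
b (Ravi): max(-5, 18, -11) = 18
Alpha (Chen): min(5, 18) = 5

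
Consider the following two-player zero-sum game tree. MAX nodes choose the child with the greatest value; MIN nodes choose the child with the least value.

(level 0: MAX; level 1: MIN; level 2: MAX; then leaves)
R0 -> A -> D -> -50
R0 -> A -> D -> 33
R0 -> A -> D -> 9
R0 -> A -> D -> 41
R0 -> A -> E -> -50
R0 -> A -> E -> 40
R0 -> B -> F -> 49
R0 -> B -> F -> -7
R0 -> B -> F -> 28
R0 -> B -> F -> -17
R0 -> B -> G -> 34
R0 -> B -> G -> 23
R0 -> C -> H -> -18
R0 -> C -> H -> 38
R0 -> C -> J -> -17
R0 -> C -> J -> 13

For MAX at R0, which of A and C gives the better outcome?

A

D (MAX): max(-50, 33, 9, 41) = 41
E (MAX): max(-50, 40) = 40
A (MIN): min(41, 40) = 40
H (MAX): max(-18, 38) = 38
J (MAX): max(-17, 13) = 13
C (MIN): min(38, 13) = 13
MAX prefers the higher value; A=40, C=13. A is better since 40 > 13.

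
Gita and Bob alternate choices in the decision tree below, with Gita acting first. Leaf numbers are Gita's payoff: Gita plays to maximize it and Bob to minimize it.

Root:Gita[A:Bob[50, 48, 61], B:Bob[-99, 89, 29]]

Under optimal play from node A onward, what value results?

48

A (Bob): min(50, 48, 61) = 48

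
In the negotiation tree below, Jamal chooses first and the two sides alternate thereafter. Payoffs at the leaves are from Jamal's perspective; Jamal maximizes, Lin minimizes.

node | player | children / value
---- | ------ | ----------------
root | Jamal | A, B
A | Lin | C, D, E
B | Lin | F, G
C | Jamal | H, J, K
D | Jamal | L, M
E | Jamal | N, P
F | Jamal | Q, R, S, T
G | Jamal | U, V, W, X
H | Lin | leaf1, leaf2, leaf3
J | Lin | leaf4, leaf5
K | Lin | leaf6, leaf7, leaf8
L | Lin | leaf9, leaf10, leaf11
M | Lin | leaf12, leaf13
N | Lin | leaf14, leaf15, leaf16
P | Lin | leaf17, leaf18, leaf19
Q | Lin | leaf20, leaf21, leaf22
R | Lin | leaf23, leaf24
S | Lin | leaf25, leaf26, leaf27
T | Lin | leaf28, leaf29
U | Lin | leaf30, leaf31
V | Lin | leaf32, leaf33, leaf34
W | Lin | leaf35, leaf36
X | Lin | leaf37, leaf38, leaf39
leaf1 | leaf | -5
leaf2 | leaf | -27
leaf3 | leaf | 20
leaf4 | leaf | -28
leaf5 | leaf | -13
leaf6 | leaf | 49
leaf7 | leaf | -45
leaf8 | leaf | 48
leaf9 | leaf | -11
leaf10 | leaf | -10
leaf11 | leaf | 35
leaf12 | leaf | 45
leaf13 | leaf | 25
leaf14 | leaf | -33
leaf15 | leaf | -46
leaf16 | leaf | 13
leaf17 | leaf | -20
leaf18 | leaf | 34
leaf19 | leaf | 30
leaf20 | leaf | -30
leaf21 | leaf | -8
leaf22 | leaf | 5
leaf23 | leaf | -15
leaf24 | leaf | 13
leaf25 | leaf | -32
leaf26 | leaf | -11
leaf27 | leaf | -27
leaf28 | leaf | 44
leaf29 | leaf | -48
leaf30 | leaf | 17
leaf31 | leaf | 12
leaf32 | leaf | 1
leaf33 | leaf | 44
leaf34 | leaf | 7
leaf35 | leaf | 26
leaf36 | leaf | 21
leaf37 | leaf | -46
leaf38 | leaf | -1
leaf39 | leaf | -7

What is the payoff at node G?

U (Lin): min(17, 12) = 12
V (Lin): min(1, 44, 7) = 1
W (Lin): min(26, 21) = 21
X (Lin): min(-46, -1, -7) = -46
G (Jamal): max(12, 1, 21, -46) = 21

21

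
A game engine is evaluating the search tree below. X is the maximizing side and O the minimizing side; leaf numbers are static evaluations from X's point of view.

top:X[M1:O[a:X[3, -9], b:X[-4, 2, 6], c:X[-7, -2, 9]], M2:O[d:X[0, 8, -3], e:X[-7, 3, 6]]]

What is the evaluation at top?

a (X): max(3, -9) = 3
b (X): max(-4, 2, 6) = 6
c (X): max(-7, -2, 9) = 9
M1 (O): min(3, 6, 9) = 3
d (X): max(0, 8, -3) = 8
e (X): max(-7, 3, 6) = 6
M2 (O): min(8, 6) = 6
top (X): max(3, 6) = 6

6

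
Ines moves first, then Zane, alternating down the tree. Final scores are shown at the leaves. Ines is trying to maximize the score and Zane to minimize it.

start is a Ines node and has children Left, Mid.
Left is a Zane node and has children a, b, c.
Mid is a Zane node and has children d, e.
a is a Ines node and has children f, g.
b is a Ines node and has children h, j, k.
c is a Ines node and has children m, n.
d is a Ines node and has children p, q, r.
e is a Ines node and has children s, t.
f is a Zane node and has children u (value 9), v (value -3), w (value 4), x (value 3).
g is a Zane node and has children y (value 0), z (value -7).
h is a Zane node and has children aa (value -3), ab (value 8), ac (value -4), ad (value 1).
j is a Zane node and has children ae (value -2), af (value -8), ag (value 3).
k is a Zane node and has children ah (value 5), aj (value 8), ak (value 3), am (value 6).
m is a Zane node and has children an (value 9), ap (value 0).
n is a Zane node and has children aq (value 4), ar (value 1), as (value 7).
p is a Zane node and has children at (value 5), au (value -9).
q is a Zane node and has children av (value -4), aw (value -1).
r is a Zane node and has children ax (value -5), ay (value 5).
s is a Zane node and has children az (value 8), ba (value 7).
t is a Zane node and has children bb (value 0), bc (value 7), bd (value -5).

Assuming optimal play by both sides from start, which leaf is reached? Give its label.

v

f (Zane): min(9, -3, 4, 3) = -3
g (Zane): min(0, -7) = -7
a (Ines): max(-3, -7) = -3
h (Zane): min(-3, 8, -4, 1) = -4
j (Zane): min(-2, -8, 3) = -8
k (Zane): min(5, 8, 3, 6) = 3
b (Ines): max(-4, -8, 3) = 3
m (Zane): min(9, 0) = 0
n (Zane): min(4, 1, 7) = 1
c (Ines): max(0, 1) = 1
Left (Zane): min(-3, 3, 1) = -3
p (Zane): min(5, -9) = -9
q (Zane): min(-4, -1) = -4
r (Zane): min(-5, 5) = -5
d (Ines): max(-9, -4, -5) = -4
s (Zane): min(8, 7) = 7
t (Zane): min(0, 7, -5) = -5
e (Ines): max(7, -5) = 7
Mid (Zane): min(-4, 7) = -4
start (Ines): max(-3, -4) = -3
At start, Ines picks Left (highest: -3).
At Left, Zane picks a (lowest: -3).
At a, Ines picks f (highest: -3).
At f, Zane picks v (lowest: -3).
Terminal value -3.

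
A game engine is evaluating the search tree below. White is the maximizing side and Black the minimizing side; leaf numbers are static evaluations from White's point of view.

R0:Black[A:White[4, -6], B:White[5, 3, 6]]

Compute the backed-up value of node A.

A (White): max(4, -6) = 4

4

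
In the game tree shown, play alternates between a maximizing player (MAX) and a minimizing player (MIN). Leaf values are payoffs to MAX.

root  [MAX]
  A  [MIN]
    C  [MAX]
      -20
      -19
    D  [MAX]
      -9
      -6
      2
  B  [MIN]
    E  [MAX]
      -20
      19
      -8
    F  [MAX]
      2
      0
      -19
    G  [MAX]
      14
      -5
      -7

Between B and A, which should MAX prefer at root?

B

E (MAX): max(-20, 19, -8) = 19
F (MAX): max(2, 0, -19) = 2
G (MAX): max(14, -5, -7) = 14
B (MIN): min(19, 2, 14) = 2
C (MAX): max(-20, -19) = -19
D (MAX): max(-9, -6, 2) = 2
A (MIN): min(-19, 2) = -19
MAX prefers the higher value; B=2, A=-19. B is better since 2 > -19.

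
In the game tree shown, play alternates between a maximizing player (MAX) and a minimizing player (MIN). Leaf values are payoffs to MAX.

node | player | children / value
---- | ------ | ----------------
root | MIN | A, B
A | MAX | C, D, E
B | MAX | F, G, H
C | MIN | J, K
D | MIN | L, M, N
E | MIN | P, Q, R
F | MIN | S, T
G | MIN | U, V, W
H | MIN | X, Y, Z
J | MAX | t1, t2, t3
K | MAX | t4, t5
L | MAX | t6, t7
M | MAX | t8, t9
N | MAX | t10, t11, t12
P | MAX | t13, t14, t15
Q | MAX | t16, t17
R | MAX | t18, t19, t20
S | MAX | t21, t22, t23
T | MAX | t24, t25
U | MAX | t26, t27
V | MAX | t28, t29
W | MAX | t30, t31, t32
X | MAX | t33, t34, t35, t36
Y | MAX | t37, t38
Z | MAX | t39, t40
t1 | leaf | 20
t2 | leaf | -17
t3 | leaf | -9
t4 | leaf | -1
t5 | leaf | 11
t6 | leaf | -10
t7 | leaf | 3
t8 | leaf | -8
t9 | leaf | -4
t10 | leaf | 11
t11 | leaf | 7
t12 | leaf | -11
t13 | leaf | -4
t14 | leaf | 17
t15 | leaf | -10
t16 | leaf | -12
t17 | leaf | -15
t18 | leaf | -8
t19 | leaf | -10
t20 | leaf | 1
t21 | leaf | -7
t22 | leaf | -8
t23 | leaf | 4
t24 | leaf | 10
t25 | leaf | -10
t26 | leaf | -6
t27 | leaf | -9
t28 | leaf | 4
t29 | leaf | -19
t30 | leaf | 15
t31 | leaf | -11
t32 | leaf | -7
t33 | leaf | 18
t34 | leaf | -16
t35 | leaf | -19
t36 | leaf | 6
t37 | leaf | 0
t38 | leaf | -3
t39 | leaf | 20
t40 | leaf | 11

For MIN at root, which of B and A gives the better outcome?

B

S (MAX): max(-7, -8, 4) = 4
T (MAX): max(10, -10) = 10
F (MIN): min(4, 10) = 4
U (MAX): max(-6, -9) = -6
V (MAX): max(4, -19) = 4
W (MAX): max(15, -11, -7) = 15
G (MIN): min(-6, 4, 15) = -6
X (MAX): max(18, -16, -19, 6) = 18
Y (MAX): max(0, -3) = 0
Z (MAX): max(20, 11) = 20
H (MIN): min(18, 0, 20) = 0
B (MAX): max(4, -6, 0) = 4
J (MAX): max(20, -17, -9) = 20
K (MAX): max(-1, 11) = 11
C (MIN): min(20, 11) = 11
L (MAX): max(-10, 3) = 3
M (MAX): max(-8, -4) = -4
N (MAX): max(11, 7, -11) = 11
D (MIN): min(3, -4, 11) = -4
P (MAX): max(-4, 17, -10) = 17
Q (MAX): max(-12, -15) = -12
R (MAX): max(-8, -10, 1) = 1
E (MIN): min(17, -12, 1) = -12
A (MAX): max(11, -4, -12) = 11
MIN prefers the lower value; B=4, A=11. B is better since 4 < 11.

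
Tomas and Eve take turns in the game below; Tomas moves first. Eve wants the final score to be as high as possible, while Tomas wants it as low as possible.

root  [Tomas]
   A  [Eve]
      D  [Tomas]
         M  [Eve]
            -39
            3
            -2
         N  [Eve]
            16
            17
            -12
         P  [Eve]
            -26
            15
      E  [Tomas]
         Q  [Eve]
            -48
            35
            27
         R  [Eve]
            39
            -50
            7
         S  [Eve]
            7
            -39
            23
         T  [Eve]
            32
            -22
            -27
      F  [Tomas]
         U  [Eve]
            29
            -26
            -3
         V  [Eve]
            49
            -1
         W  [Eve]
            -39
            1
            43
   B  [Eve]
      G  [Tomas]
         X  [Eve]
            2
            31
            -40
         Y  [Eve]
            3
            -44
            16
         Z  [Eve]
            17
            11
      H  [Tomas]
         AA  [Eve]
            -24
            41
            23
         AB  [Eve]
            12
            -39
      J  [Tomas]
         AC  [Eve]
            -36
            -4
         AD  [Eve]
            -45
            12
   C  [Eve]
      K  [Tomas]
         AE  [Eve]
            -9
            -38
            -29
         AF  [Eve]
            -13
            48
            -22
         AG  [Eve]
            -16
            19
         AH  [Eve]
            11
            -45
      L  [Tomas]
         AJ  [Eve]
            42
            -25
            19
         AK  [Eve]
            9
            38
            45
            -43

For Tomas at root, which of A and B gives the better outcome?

B

M (Eve): max(-39, 3, -2) = 3
N (Eve): max(16, 17, -12) = 17
P (Eve): max(-26, 15) = 15
D (Tomas): min(3, 17, 15) = 3
Q (Eve): max(-48, 35, 27) = 35
R (Eve): max(39, -50, 7) = 39
S (Eve): max(7, -39, 23) = 23
T (Eve): max(32, -22, -27) = 32
E (Tomas): min(35, 39, 23, 32) = 23
U (Eve): max(29, -26, -3) = 29
V (Eve): max(49, -1) = 49
W (Eve): max(-39, 1, 43) = 43
F (Tomas): min(29, 49, 43) = 29
A (Eve): max(3, 23, 29) = 29
X (Eve): max(2, 31, -40) = 31
Y (Eve): max(3, -44, 16) = 16
Z (Eve): max(17, 11) = 17
G (Tomas): min(31, 16, 17) = 16
AA (Eve): max(-24, 41, 23) = 41
AB (Eve): max(12, -39) = 12
H (Tomas): min(41, 12) = 12
AC (Eve): max(-36, -4) = -4
AD (Eve): max(-45, 12) = 12
J (Tomas): min(-4, 12) = -4
B (Eve): max(16, 12, -4) = 16
Tomas prefers the lower value; A=29, B=16. B is better since 16 < 29.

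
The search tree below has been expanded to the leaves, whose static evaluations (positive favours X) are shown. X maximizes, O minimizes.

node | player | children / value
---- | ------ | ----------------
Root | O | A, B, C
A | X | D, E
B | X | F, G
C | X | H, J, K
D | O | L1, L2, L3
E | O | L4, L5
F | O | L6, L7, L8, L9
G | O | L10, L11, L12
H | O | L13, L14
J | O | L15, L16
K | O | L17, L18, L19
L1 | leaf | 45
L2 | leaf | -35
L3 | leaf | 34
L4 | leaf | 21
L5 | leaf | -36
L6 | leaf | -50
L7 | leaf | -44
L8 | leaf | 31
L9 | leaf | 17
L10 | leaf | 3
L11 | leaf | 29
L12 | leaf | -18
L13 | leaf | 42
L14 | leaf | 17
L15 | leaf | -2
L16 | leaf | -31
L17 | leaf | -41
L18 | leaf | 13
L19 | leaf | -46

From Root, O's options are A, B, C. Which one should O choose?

A

D (O): min(45, -35, 34) = -35
E (O): min(21, -36) = -36
A (X): max(-35, -36) = -35
F (O): min(-50, -44, 31, 17) = -50
G (O): min(3, 29, -18) = -18
B (X): max(-50, -18) = -18
H (O): min(42, 17) = 17
J (O): min(-2, -31) = -31
K (O): min(-41, 13, -46) = -46
C (X): max(17, -31, -46) = 17
Root (O): min(-35, -18, 17) = -35
O at Root wants the lowest of {A=-35, B=-18, C=17}, so chooses A.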